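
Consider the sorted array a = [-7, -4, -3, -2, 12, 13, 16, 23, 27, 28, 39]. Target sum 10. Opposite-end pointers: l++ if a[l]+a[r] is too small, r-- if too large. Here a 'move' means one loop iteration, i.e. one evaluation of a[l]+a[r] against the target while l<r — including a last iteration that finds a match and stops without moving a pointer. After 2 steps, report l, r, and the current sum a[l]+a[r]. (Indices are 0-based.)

[0,10] -7+39=32 >10 → r--
[0,9] -7+28=21 >10 → r--

l=0, r=8, sum=20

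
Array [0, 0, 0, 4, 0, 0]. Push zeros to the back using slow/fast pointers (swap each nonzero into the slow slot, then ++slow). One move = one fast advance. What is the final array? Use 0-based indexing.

slow=0 fast=0: a[fast]=0, fast++
slow=0 fast=1: a[fast]=0, fast++
slow=0 fast=2: a[fast]=0, fast++
slow=0 fast=3: a[fast]=4≠0 swap→a[0]=4, slow++,fast++
slow=1 fast=4: a[fast]=0, fast++
slow=1 fast=5: a[fast]=0, fast++

[4, 0, 0, 0, 0, 0]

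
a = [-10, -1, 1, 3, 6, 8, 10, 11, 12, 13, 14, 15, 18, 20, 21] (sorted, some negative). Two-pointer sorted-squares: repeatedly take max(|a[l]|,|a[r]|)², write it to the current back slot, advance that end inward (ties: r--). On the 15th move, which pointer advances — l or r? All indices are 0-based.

r

l=0 r=14: |-10|<=|21| out[14]=441, r--
l=0 r=13: |-10|<=|20| out[13]=400, r--
l=0 r=12: |-10|<=|18| out[12]=324, r--
l=0 r=11: |-10|<=|15| out[11]=225, r--
l=0 r=10: |-10|<=|14| out[10]=196, r--
l=0 r=9: |-10|<=|13| out[9]=169, r--
l=0 r=8: |-10|<=|12| out[8]=144, r--
l=0 r=7: |-10|<=|11| out[7]=121, r--
l=0 r=6: |-10|<=|10| out[6]=100, r--
l=0 r=5: |-10|>|8| out[5]=100, l++
l=1 r=5: |-1|<=|8| out[4]=64, r--
l=1 r=4: |-1|<=|6| out[3]=36, r--
l=1 r=3: |-1|<=|3| out[2]=9, r--
l=1 r=2: |-1|<=|1| out[1]=1, r--
l=1 r=1: |-1|<=|-1| out[0]=1, r--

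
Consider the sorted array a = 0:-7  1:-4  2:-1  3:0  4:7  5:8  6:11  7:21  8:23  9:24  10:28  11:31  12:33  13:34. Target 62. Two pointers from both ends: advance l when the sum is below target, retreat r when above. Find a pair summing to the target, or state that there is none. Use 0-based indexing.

(28, 34)

l=0 r=13: -7+34=27 <62, l++
l=1 r=13: -4+34=30 <62, l++
l=2 r=13: -1+34=33 <62, l++
l=3 r=13: 0+34=34 <62, l++
l=4 r=13: 7+34=41 <62, l++
l=5 r=13: 8+34=42 <62, l++
l=6 r=13: 11+34=45 <62, l++
l=7 r=13: 21+34=55 <62, l++
l=8 r=13: 23+34=57 <62, l++
l=9 r=13: 24+34=58 <62, l++
l=10 r=13: 28+34=62, found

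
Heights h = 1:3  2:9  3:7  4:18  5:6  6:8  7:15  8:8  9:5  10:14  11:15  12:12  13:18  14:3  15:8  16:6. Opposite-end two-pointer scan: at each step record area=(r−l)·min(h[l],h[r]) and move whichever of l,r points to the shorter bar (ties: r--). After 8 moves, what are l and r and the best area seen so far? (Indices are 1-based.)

[1,16] min(3,6)*15=45 best=45 * → l++
[2,16] min(9,6)*14=84 best=84 * → r--
[2,15] min(9,8)*13=104 best=104 * → r--
[2,14] min(9,3)*12=36 best=104 → r--
[2,13] min(9,18)*11=99 best=104 → l++
[3,13] min(7,18)*10=70 best=104 → l++
[4,13] min(18,18)*9=162 best=162 * → r--
[4,12] min(18,12)*8=96 best=162 → r--

l=4, r=11, best area=162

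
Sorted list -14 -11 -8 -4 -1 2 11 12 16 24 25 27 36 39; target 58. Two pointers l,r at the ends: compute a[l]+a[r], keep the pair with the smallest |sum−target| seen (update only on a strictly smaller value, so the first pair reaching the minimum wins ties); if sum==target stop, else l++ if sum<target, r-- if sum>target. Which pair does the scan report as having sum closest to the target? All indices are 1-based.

[1,14] -14+39=25 d=33 * → l++
[2,14] -11+39=28 d=30 * → l++
[3,14] -8+39=31 d=27 * → l++
[4,14] -4+39=35 d=23 * → l++
[5,14] -1+39=38 d=20 * → l++
[6,14] 2+39=41 d=17 * → l++
[7,14] 11+39=50 d=8 * → l++
[8,14] 12+39=51 d=7 * → l++
[9,14] 16+39=55 d=3 * → l++
[10,14] 24+39=63 d=5 → r--
[10,13] 24+36=60 d=2 * → r--
[10,12] 24+27=51 d=7 → l++
[11,12] 25+27=52 d=6 → l++

pair (24, 36) with sum 60 (|Δ|=2)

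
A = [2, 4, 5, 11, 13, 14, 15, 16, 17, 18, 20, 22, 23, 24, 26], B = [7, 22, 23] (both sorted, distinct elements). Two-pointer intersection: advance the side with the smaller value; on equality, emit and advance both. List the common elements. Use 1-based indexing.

[i=1,j=1] 2<7 → i++
[i=2,j=1] 4<7 → i++
[i=3,j=1] 5<7 → i++
[i=4,j=1] 11>7 → j++
[i=4,j=2] 11<22 → i++
[i=5,j=2] 13<22 → i++
[i=6,j=2] 14<22 → i++
[i=7,j=2] 15<22 → i++
[i=8,j=2] 16<22 → i++
[i=9,j=2] 17<22 → i++
[i=10,j=2] 18<22 → i++
[i=11,j=2] 20<22 → i++
[i=12,j=2] 22==22 emit → i++,j++
[i=13,j=3] 23==23 emit → i++,j++

intersection = [22, 23]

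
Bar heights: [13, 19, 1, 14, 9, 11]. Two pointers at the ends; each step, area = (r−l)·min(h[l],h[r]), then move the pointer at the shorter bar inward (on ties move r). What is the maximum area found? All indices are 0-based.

[0,5] min(13,11)*5=55 best=55 * → r--
[0,4] min(13,9)*4=36 best=55 → r--
[0,3] min(13,14)*3=39 best=55 → l++
[1,3] min(19,14)*2=28 best=55 → r--
[1,2] min(19,1)*1=1 best=55 → r--

max area = 55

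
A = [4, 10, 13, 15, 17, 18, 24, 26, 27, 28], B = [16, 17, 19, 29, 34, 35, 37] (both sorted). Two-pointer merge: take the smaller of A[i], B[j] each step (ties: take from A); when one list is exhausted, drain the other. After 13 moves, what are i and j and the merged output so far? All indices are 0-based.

i=10, j=3, merged so far=[4, 10, 13, 15, 16, 17, 17, 18, 19, 24, 26, 27, 28]

i=0 j=0: A[i]=4<=B[j]=16 take 4, i++
i=1 j=0: A[i]=10<=B[j]=16 take 10, i++
i=2 j=0: A[i]=13<=B[j]=16 take 13, i++
i=3 j=0: A[i]=15<=B[j]=16 take 15, i++
i=4 j=0: A[i]=17>B[j]=16 take 16, j++
i=4 j=1: A[i]=17<=B[j]=17 take 17, i++
i=5 j=1: A[i]=18>B[j]=17 take 17, j++
i=5 j=2: A[i]=18<=B[j]=19 take 18, i++
i=6 j=2: A[i]=24>B[j]=19 take 19, j++
i=6 j=3: A[i]=24<=B[j]=29 take 24, i++
i=7 j=3: A[i]=26<=B[j]=29 take 26, i++
i=8 j=3: A[i]=27<=B[j]=29 take 27, i++
i=9 j=3: A[i]=28<=B[j]=29 take 28, i++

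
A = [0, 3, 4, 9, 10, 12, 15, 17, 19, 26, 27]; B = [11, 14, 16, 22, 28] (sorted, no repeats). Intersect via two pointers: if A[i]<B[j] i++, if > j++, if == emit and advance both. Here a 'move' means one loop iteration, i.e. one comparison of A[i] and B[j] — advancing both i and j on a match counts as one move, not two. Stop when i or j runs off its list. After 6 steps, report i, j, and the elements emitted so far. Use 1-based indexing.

i=6, j=2, emitted=[]

i=1 j=1: 0<11, i++
i=2 j=1: 3<11, i++
i=3 j=1: 4<11, i++
i=4 j=1: 9<11, i++
i=5 j=1: 10<11, i++
i=6 j=1: 12>11, j++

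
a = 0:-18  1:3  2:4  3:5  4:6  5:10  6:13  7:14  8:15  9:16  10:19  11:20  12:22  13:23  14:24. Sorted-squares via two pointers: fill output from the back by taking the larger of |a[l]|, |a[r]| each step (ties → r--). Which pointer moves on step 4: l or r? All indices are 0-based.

r

l=0 r=14: |-18|<=|24| out[14]=576, r--
l=0 r=13: |-18|<=|23| out[13]=529, r--
l=0 r=12: |-18|<=|22| out[12]=484, r--
l=0 r=11: |-18|<=|20| out[11]=400, r--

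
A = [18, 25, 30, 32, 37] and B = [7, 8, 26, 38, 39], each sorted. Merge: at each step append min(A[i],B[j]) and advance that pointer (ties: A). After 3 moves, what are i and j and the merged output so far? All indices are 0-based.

i=0 j=0: A[i]=18>B[j]=7 take 7, j++
i=0 j=1: A[i]=18>B[j]=8 take 8, j++
i=0 j=2: A[i]=18<=B[j]=26 take 18, i++

i=1, j=2, merged so far=[7, 8, 18]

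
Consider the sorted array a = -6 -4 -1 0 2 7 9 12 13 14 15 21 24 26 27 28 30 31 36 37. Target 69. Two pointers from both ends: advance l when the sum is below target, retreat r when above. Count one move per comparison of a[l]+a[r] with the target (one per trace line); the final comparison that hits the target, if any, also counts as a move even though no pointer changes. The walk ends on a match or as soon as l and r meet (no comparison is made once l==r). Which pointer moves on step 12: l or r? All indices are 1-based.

l=1 r=20: -6+37=31 <69, l++
l=2 r=20: -4+37=33 <69, l++
l=3 r=20: -1+37=36 <69, l++
l=4 r=20: 0+37=37 <69, l++
l=5 r=20: 2+37=39 <69, l++
l=6 r=20: 7+37=44 <69, l++
l=7 r=20: 9+37=46 <69, l++
l=8 r=20: 12+37=49 <69, l++
l=9 r=20: 13+37=50 <69, l++
l=10 r=20: 14+37=51 <69, l++
l=11 r=20: 15+37=52 <69, l++
l=12 r=20: 21+37=58 <69, l++

l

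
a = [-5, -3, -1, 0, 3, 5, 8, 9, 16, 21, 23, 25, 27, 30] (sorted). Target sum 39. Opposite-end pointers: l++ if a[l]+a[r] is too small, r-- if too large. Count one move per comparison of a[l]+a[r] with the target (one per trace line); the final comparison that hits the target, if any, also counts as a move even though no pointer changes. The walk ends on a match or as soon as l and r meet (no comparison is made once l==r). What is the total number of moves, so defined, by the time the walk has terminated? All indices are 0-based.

8 moves

[0,13] -5+30=25 <39 → l++
[1,13] -3+30=27 <39 → l++
[2,13] -1+30=29 <39 → l++
[3,13] 0+30=30 <39 → l++
[4,13] 3+30=33 <39 → l++
[5,13] 5+30=35 <39 → l++
[6,13] 8+30=38 <39 → l++
[7,13] 9+30=39 → found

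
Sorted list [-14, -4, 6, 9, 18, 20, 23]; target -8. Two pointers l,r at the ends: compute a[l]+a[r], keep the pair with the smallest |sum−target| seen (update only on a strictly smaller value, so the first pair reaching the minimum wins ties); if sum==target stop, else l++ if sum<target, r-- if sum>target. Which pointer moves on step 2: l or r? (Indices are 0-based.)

r

l=0 r=6: -14+23=9 d=17 *, r--
l=0 r=5: -14+20=6 d=14 *, r--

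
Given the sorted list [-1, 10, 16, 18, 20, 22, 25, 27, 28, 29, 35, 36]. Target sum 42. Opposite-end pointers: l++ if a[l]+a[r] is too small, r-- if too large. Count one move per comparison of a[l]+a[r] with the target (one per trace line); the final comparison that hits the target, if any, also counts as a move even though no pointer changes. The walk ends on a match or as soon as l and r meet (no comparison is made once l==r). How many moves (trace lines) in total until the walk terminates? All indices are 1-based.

11 moves

[1,12] -1+36=35 <42 → l++
[2,12] 10+36=46 >42 → r--
[2,11] 10+35=45 >42 → r--
[2,10] 10+29=39 <42 → l++
[3,10] 16+29=45 >42 → r--
[3,9] 16+28=44 >42 → r--
[3,8] 16+27=43 >42 → r--
[3,7] 16+25=41 <42 → l++
[4,7] 18+25=43 >42 → r--
[4,6] 18+22=40 <42 → l++
[5,6] 20+22=42 → found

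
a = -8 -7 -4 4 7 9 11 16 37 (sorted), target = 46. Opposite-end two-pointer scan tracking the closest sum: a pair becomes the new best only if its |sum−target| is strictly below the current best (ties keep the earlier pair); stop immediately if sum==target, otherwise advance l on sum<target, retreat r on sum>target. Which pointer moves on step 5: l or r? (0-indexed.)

l

[0,8] -8+37=29 d=17 * → l++
[1,8] -7+37=30 d=16 * → l++
[2,8] -4+37=33 d=13 * → l++
[3,8] 4+37=41 d=5 * → l++
[4,8] 7+37=44 d=2 * → l++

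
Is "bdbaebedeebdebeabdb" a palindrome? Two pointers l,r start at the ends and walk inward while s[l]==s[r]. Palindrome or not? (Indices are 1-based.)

[1,19] 'b'=='b' → l++,r--
[2,18] 'd'=='d' → l++,r--
[3,17] 'b'=='b' → l++,r--
[4,16] 'a'=='a' → l++,r--
[5,15] 'e'=='e' → l++,r--
[6,14] 'b'=='b' → l++,r--
[7,13] 'e'=='e' → l++,r--
[8,12] 'd'=='d' → l++,r--
[9,11] 'e'!='b' → stop

not a palindrome (mismatch at 9,11)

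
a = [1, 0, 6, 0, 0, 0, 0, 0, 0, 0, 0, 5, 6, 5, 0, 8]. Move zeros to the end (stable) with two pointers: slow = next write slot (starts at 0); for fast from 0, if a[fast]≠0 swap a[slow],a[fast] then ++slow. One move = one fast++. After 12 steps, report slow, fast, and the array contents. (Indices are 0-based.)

(s=0,f=0) a[fast]=1≠0 swap→a[0]=1 → slow++,fast++
(s=1,f=1) a[fast]=0 → fast++
(s=1,f=2) a[fast]=6≠0 swap→a[1]=6 → slow++,fast++
(s=2,f=3) a[fast]=0 → fast++
(s=2,f=4) a[fast]=0 → fast++
(s=2,f=5) a[fast]=0 → fast++
(s=2,f=6) a[fast]=0 → fast++
(s=2,f=7) a[fast]=0 → fast++
(s=2,f=8) a[fast]=0 → fast++
(s=2,f=9) a[fast]=0 → fast++
(s=2,f=10) a[fast]=0 → fast++
(s=2,f=11) a[fast]=5≠0 swap→a[2]=5 → slow++,fast++

slow=3, fast=12, a=[1, 6, 5, 0, 0, 0, 0, 0, 0, 0, 0, 0, 6, 5, 0, 8]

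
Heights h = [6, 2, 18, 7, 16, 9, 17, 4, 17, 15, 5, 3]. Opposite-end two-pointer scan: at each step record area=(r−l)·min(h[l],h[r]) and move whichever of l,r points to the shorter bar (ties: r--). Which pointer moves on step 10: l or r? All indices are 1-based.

[1,12] min(6,3)*11=33 best=33 * → r--
[1,11] min(6,5)*10=50 best=50 * → r--
[1,10] min(6,15)*9=54 best=54 * → l++
[2,10] min(2,15)*8=16 best=54 → l++
[3,10] min(18,15)*7=105 best=105 * → r--
[3,9] min(18,17)*6=102 best=105 → r--
[3,8] min(18,4)*5=20 best=105 → r--
[3,7] min(18,17)*4=68 best=105 → r--
[3,6] min(18,9)*3=27 best=105 → r--
[3,5] min(18,16)*2=32 best=105 → r--

r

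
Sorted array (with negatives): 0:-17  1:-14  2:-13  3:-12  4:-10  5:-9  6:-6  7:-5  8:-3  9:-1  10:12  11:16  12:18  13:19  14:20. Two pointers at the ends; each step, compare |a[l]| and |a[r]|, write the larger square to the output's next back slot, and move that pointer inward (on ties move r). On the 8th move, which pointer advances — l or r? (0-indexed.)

r

[0,14] |-17|<=|20| out[14]=400 → r--
[0,13] |-17|<=|19| out[13]=361 → r--
[0,12] |-17|<=|18| out[12]=324 → r--
[0,11] |-17|>|16| out[11]=289 → l++
[1,11] |-14|<=|16| out[10]=256 → r--
[1,10] |-14|>|12| out[9]=196 → l++
[2,10] |-13|>|12| out[8]=169 → l++
[3,10] |-12|<=|12| out[7]=144 → r--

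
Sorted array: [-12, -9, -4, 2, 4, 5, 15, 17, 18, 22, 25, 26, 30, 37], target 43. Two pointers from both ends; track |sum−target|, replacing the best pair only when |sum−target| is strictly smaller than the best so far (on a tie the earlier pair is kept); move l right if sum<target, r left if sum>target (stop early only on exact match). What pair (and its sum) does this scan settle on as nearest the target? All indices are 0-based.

pair (17, 26) with sum 43 (|Δ|=0)

[0,13] -12+37=25 d=18 * → l++
[1,13] -9+37=28 d=15 * → l++
[2,13] -4+37=33 d=10 * → l++
[3,13] 2+37=39 d=4 * → l++
[4,13] 4+37=41 d=2 * → l++
[5,13] 5+37=42 d=1 * → l++
[6,13] 15+37=52 d=9 → r--
[6,12] 15+30=45 d=2 → r--
[6,11] 15+26=41 d=2 → l++
[7,11] 17+26=43 d=0 * → stop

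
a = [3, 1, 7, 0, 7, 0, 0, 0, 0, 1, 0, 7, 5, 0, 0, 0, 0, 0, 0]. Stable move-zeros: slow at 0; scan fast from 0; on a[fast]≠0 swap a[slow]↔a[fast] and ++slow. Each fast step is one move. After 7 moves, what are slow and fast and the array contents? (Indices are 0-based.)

(s=0,f=0) a[fast]=3≠0 swap→a[0]=3 → slow++,fast++
(s=1,f=1) a[fast]=1≠0 swap→a[1]=1 → slow++,fast++
(s=2,f=2) a[fast]=7≠0 swap→a[2]=7 → slow++,fast++
(s=3,f=3) a[fast]=0 → fast++
(s=3,f=4) a[fast]=7≠0 swap→a[3]=7 → slow++,fast++
(s=4,f=5) a[fast]=0 → fast++
(s=4,f=6) a[fast]=0 → fast++

slow=4, fast=7, a=[3, 1, 7, 7, 0, 0, 0, 0, 0, 1, 0, 7, 5, 0, 0, 0, 0, 0, 0]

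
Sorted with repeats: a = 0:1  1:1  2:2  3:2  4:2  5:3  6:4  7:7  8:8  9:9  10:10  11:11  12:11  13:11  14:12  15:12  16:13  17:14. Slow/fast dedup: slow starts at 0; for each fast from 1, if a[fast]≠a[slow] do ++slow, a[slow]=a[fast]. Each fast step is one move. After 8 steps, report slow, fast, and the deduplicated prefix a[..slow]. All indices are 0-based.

slow=5, fast=9, prefix=[1, 2, 3, 4, 7, 8]

(s=0,f=1) a[fast]=1=a[slow] dup → fast++
(s=0,f=2) a[fast]=2≠a[slow]=1 write a[1]=2 → slow++,fast++
(s=1,f=3) a[fast]=2=a[slow] dup → fast++
(s=1,f=4) a[fast]=2=a[slow] dup → fast++
(s=1,f=5) a[fast]=3≠a[slow]=2 write a[2]=3 → slow++,fast++
(s=2,f=6) a[fast]=4≠a[slow]=3 write a[3]=4 → slow++,fast++
(s=3,f=7) a[fast]=7≠a[slow]=4 write a[4]=7 → slow++,fast++
(s=4,f=8) a[fast]=8≠a[slow]=7 write a[5]=8 → slow++,fast++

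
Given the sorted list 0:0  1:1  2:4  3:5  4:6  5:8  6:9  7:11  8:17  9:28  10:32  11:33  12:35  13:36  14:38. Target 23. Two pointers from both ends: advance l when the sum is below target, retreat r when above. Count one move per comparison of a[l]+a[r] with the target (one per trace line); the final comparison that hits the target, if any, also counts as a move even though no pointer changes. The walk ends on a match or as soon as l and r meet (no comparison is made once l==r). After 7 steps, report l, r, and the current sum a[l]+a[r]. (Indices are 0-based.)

l=0 r=14: 0+38=38 >23, r--
l=0 r=13: 0+36=36 >23, r--
l=0 r=12: 0+35=35 >23, r--
l=0 r=11: 0+33=33 >23, r--
l=0 r=10: 0+32=32 >23, r--
l=0 r=9: 0+28=28 >23, r--
l=0 r=8: 0+17=17 <23, l++

l=1, r=8, sum=18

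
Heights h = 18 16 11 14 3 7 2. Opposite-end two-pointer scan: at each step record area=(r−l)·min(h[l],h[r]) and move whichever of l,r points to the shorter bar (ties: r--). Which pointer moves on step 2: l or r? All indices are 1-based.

l=1 r=7: min(18,2)*6=12 best=12 *, r--
l=1 r=6: min(18,7)*5=35 best=35 *, r--

r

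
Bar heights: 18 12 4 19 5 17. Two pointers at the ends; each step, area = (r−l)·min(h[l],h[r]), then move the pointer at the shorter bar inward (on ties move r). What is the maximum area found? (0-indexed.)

l=0 r=5: min(18,17)*5=85 best=85 *, r--
l=0 r=4: min(18,5)*4=20 best=85, r--
l=0 r=3: min(18,19)*3=54 best=85, l++
l=1 r=3: min(12,19)*2=24 best=85, l++
l=2 r=3: min(4,19)*1=4 best=85, l++

max area = 85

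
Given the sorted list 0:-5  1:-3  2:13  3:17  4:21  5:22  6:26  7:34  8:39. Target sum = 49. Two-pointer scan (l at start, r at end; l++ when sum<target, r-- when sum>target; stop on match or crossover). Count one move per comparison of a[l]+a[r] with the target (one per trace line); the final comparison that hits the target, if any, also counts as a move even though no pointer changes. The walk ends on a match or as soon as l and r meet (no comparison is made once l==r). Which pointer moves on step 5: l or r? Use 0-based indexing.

r

[0,8] -5+39=34 <49 → l++
[1,8] -3+39=36 <49 → l++
[2,8] 13+39=52 >49 → r--
[2,7] 13+34=47 <49 → l++
[3,7] 17+34=51 >49 → r--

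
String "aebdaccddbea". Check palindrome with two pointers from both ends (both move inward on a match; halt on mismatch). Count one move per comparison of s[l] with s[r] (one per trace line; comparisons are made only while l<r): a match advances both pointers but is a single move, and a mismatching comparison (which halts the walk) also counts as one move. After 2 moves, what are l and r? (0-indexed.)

l=2, r=9

[0,11] 'a'=='a' → l++,r--
[1,10] 'e'=='e' → l++,r--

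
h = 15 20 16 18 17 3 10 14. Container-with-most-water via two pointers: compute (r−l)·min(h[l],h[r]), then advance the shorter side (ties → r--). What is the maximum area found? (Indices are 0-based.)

max area = 98

[0,7] min(15,14)*7=98 best=98 * → r--
[0,6] min(15,10)*6=60 best=98 → r--
[0,5] min(15,3)*5=15 best=98 → r--
[0,4] min(15,17)*4=60 best=98 → l++
[1,4] min(20,17)*3=51 best=98 → r--
[1,3] min(20,18)*2=36 best=98 → r--
[1,2] min(20,16)*1=16 best=98 → r--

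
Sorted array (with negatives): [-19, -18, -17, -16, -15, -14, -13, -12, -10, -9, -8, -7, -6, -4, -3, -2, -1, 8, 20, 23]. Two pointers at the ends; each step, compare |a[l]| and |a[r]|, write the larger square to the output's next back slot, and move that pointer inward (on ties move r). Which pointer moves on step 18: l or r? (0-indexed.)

l=0 r=19: |-19|<=|23| out[19]=529, r--
l=0 r=18: |-19|<=|20| out[18]=400, r--
l=0 r=17: |-19|>|8| out[17]=361, l++
l=1 r=17: |-18|>|8| out[16]=324, l++
l=2 r=17: |-17|>|8| out[15]=289, l++
l=3 r=17: |-16|>|8| out[14]=256, l++
l=4 r=17: |-15|>|8| out[13]=225, l++
l=5 r=17: |-14|>|8| out[12]=196, l++
l=6 r=17: |-13|>|8| out[11]=169, l++
l=7 r=17: |-12|>|8| out[10]=144, l++
l=8 r=17: |-10|>|8| out[9]=100, l++
l=9 r=17: |-9|>|8| out[8]=81, l++
l=10 r=17: |-8|<=|8| out[7]=64, r--
l=10 r=16: |-8|>|-1| out[6]=64, l++
l=11 r=16: |-7|>|-1| out[5]=49, l++
l=12 r=16: |-6|>|-1| out[4]=36, l++
l=13 r=16: |-4|>|-1| out[3]=16, l++
l=14 r=16: |-3|>|-1| out[2]=9, l++

l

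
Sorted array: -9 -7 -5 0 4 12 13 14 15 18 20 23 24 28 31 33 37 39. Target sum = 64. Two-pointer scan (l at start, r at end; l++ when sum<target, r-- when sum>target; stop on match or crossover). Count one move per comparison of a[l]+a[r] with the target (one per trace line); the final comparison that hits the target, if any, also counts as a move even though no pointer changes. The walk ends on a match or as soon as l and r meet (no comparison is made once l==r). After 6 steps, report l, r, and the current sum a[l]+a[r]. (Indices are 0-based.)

l=6, r=17, sum=52

l=0 r=17: -9+39=30 <64, l++
l=1 r=17: -7+39=32 <64, l++
l=2 r=17: -5+39=34 <64, l++
l=3 r=17: 0+39=39 <64, l++
l=4 r=17: 4+39=43 <64, l++
l=5 r=17: 12+39=51 <64, l++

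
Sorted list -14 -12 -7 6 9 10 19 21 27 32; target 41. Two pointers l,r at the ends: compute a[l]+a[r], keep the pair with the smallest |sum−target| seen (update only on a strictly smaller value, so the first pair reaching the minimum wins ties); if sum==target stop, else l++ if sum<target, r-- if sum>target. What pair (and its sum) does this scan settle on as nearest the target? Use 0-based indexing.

pair (9, 32) with sum 41 (|Δ|=0)

[0,9] -14+32=18 d=23 * → l++
[1,9] -12+32=20 d=21 * → l++
[2,9] -7+32=25 d=16 * → l++
[3,9] 6+32=38 d=3 * → l++
[4,9] 9+32=41 d=0 * → stop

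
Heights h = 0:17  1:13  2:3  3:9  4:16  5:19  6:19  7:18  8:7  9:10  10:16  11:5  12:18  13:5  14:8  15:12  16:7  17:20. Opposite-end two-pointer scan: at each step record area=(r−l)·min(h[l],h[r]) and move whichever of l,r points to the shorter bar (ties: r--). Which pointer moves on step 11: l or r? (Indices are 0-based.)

l

[0,17] min(17,20)*17=289 best=289 * → l++
[1,17] min(13,20)*16=208 best=289 → l++
[2,17] min(3,20)*15=45 best=289 → l++
[3,17] min(9,20)*14=126 best=289 → l++
[4,17] min(16,20)*13=208 best=289 → l++
[5,17] min(19,20)*12=228 best=289 → l++
[6,17] min(19,20)*11=209 best=289 → l++
[7,17] min(18,20)*10=180 best=289 → l++
[8,17] min(7,20)*9=63 best=289 → l++
[9,17] min(10,20)*8=80 best=289 → l++
[10,17] min(16,20)*7=112 best=289 → l++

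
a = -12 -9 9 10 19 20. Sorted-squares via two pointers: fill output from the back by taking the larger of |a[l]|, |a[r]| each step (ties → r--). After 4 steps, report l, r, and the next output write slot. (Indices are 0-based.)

[0,5] |-12|<=|20| out[5]=400 → r--
[0,4] |-12|<=|19| out[4]=361 → r--
[0,3] |-12|>|10| out[3]=144 → l++
[1,3] |-9|<=|10| out[2]=100 → r--

l=1, r=2, next write slot=1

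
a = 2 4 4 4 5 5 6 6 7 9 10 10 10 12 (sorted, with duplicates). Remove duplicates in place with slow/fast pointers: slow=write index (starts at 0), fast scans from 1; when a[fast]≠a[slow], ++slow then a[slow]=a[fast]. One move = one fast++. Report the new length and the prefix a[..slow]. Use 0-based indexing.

slow=0 fast=1: a[fast]=4≠a[slow]=2 write a[1]=4, slow++,fast++
slow=1 fast=2: a[fast]=4=a[slow] dup, fast++
slow=1 fast=3: a[fast]=4=a[slow] dup, fast++
slow=1 fast=4: a[fast]=5≠a[slow]=4 write a[2]=5, slow++,fast++
slow=2 fast=5: a[fast]=5=a[slow] dup, fast++
slow=2 fast=6: a[fast]=6≠a[slow]=5 write a[3]=6, slow++,fast++
slow=3 fast=7: a[fast]=6=a[slow] dup, fast++
slow=3 fast=8: a[fast]=7≠a[slow]=6 write a[4]=7, slow++,fast++
slow=4 fast=9: a[fast]=9≠a[slow]=7 write a[5]=9, slow++,fast++
slow=5 fast=10: a[fast]=10≠a[slow]=9 write a[6]=10, slow++,fast++
slow=6 fast=11: a[fast]=10=a[slow] dup, fast++
slow=6 fast=12: a[fast]=10=a[slow] dup, fast++
slow=6 fast=13: a[fast]=12≠a[slow]=10 write a[7]=12, slow++,fast++

length 8; prefix = [2, 4, 5, 6, 7, 9, 10, 12]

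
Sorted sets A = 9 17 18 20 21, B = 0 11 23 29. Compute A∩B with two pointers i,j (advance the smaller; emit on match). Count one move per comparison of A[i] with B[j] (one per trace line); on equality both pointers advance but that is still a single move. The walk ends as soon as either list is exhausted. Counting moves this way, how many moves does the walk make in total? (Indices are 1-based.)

i=1 j=1: 9>0, j++
i=1 j=2: 9<11, i++
i=2 j=2: 17>11, j++
i=2 j=3: 17<23, i++
i=3 j=3: 18<23, i++
i=4 j=3: 20<23, i++
i=5 j=3: 21<23, i++

7 moves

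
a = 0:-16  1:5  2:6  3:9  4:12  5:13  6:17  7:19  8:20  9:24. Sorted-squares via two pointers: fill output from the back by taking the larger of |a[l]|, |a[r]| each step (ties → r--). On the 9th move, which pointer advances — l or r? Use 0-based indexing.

[0,9] |-16|<=|24| out[9]=576 → r--
[0,8] |-16|<=|20| out[8]=400 → r--
[0,7] |-16|<=|19| out[7]=361 → r--
[0,6] |-16|<=|17| out[6]=289 → r--
[0,5] |-16|>|13| out[5]=256 → l++
[1,5] |5|<=|13| out[4]=169 → r--
[1,4] |5|<=|12| out[3]=144 → r--
[1,3] |5|<=|9| out[2]=81 → r--
[1,2] |5|<=|6| out[1]=36 → r--

r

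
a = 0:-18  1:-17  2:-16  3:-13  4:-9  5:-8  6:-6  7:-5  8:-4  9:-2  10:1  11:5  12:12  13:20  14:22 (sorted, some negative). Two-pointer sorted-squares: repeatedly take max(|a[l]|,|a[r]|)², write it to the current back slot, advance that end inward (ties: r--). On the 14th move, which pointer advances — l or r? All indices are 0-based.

l=0 r=14: |-18|<=|22| out[14]=484, r--
l=0 r=13: |-18|<=|20| out[13]=400, r--
l=0 r=12: |-18|>|12| out[12]=324, l++
l=1 r=12: |-17|>|12| out[11]=289, l++
l=2 r=12: |-16|>|12| out[10]=256, l++
l=3 r=12: |-13|>|12| out[9]=169, l++
l=4 r=12: |-9|<=|12| out[8]=144, r--
l=4 r=11: |-9|>|5| out[7]=81, l++
l=5 r=11: |-8|>|5| out[6]=64, l++
l=6 r=11: |-6|>|5| out[5]=36, l++
l=7 r=11: |-5|<=|5| out[4]=25, r--
l=7 r=10: |-5|>|1| out[3]=25, l++
l=8 r=10: |-4|>|1| out[2]=16, l++
l=9 r=10: |-2|>|1| out[1]=4, l++

l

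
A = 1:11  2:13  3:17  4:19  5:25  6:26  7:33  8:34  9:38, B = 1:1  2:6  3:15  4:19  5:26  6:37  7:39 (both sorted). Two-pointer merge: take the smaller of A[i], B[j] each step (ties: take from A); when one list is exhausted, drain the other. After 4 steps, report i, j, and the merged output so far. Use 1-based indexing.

i=3, j=3, merged so far=[1, 6, 11, 13]

i=1 j=1: A[i]=11>B[j]=1 take 1, j++
i=1 j=2: A[i]=11>B[j]=6 take 6, j++
i=1 j=3: A[i]=11<=B[j]=15 take 11, i++
i=2 j=3: A[i]=13<=B[j]=15 take 13, i++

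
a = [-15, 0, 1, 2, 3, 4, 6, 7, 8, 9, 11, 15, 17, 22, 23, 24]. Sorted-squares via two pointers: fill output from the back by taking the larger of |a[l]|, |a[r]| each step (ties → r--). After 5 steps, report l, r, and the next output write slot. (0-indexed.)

l=0, r=10, next write slot=10

l=0 r=15: |-15|<=|24| out[15]=576, r--
l=0 r=14: |-15|<=|23| out[14]=529, r--
l=0 r=13: |-15|<=|22| out[13]=484, r--
l=0 r=12: |-15|<=|17| out[12]=289, r--
l=0 r=11: |-15|<=|15| out[11]=225, r--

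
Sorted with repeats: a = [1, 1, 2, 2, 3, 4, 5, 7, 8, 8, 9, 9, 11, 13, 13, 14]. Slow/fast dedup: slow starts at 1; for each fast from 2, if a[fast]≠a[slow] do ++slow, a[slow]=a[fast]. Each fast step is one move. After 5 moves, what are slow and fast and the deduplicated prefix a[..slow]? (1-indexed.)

slow=4, fast=7, prefix=[1, 2, 3, 4]

(s=1,f=2) a[fast]=1=a[slow] dup → fast++
(s=1,f=3) a[fast]=2≠a[slow]=1 write a[2]=2 → slow++,fast++
(s=2,f=4) a[fast]=2=a[slow] dup → fast++
(s=2,f=5) a[fast]=3≠a[slow]=2 write a[3]=3 → slow++,fast++
(s=3,f=6) a[fast]=4≠a[slow]=3 write a[4]=4 → slow++,fast++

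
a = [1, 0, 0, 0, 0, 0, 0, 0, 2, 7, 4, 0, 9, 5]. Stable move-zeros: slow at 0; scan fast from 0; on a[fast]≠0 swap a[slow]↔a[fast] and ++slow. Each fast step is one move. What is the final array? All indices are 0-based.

slow=0 fast=0: a[fast]=1≠0 swap→a[0]=1, slow++,fast++
slow=1 fast=1: a[fast]=0, fast++
slow=1 fast=2: a[fast]=0, fast++
slow=1 fast=3: a[fast]=0, fast++
slow=1 fast=4: a[fast]=0, fast++
slow=1 fast=5: a[fast]=0, fast++
slow=1 fast=6: a[fast]=0, fast++
slow=1 fast=7: a[fast]=0, fast++
slow=1 fast=8: a[fast]=2≠0 swap→a[1]=2, slow++,fast++
slow=2 fast=9: a[fast]=7≠0 swap→a[2]=7, slow++,fast++
slow=3 fast=10: a[fast]=4≠0 swap→a[3]=4, slow++,fast++
slow=4 fast=11: a[fast]=0, fast++
slow=4 fast=12: a[fast]=9≠0 swap→a[4]=9, slow++,fast++
slow=5 fast=13: a[fast]=5≠0 swap→a[5]=5, slow++,fast++

[1, 2, 7, 4, 9, 5, 0, 0, 0, 0, 0, 0, 0, 0]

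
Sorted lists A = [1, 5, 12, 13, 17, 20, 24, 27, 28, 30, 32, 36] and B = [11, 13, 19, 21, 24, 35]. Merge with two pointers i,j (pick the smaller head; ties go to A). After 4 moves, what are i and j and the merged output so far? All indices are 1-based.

i=1 j=1: A[i]=1<=B[j]=11 take 1, i++
i=2 j=1: A[i]=5<=B[j]=11 take 5, i++
i=3 j=1: A[i]=12>B[j]=11 take 11, j++
i=3 j=2: A[i]=12<=B[j]=13 take 12, i++

i=4, j=2, merged so far=[1, 5, 11, 12]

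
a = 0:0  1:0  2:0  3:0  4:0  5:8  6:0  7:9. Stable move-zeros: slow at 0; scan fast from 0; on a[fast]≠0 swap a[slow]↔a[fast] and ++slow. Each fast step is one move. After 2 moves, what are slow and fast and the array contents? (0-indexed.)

(s=0,f=0) a[fast]=0 → fast++
(s=0,f=1) a[fast]=0 → fast++

slow=0, fast=2, a=[0, 0, 0, 0, 0, 8, 0, 9]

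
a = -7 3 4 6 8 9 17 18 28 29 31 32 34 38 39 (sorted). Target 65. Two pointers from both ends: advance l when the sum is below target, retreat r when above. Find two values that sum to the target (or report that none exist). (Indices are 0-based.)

[0,14] -7+39=32 <65 → l++
[1,14] 3+39=42 <65 → l++
[2,14] 4+39=43 <65 → l++
[3,14] 6+39=45 <65 → l++
[4,14] 8+39=47 <65 → l++
[5,14] 9+39=48 <65 → l++
[6,14] 17+39=56 <65 → l++
[7,14] 18+39=57 <65 → l++
[8,14] 28+39=67 >65 → r--
[8,13] 28+38=66 >65 → r--
[8,12] 28+34=62 <65 → l++
[9,12] 29+34=63 <65 → l++
[10,12] 31+34=65 → found

(31, 34)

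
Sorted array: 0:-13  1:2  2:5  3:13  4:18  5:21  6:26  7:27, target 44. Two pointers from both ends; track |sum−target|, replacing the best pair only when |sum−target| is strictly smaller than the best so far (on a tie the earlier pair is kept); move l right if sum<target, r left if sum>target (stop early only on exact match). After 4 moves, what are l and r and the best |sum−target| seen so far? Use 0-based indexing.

l=4, r=7, best |Δ|=4

[0,7] -13+27=14 d=30 * → l++
[1,7] 2+27=29 d=15 * → l++
[2,7] 5+27=32 d=12 * → l++
[3,7] 13+27=40 d=4 * → l++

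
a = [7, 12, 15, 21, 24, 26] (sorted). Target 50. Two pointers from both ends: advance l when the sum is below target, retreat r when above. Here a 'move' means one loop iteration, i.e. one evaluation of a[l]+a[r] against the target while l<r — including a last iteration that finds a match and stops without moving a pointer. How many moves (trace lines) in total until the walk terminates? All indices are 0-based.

[0,5] 7+26=33 <50 → l++
[1,5] 12+26=38 <50 → l++
[2,5] 15+26=41 <50 → l++
[3,5] 21+26=47 <50 → l++
[4,5] 24+26=50 → found

5 moves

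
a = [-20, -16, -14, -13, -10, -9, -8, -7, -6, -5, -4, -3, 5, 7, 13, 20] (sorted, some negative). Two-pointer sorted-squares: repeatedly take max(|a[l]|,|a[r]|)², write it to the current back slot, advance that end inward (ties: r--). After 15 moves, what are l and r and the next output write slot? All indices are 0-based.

l=11, r=11, next write slot=0

[0,15] |-20|<=|20| out[15]=400 → r--
[0,14] |-20|>|13| out[14]=400 → l++
[1,14] |-16|>|13| out[13]=256 → l++
[2,14] |-14|>|13| out[12]=196 → l++
[3,14] |-13|<=|13| out[11]=169 → r--
[3,13] |-13|>|7| out[10]=169 → l++
[4,13] |-10|>|7| out[9]=100 → l++
[5,13] |-9|>|7| out[8]=81 → l++
[6,13] |-8|>|7| out[7]=64 → l++
[7,13] |-7|<=|7| out[6]=49 → r--
[7,12] |-7|>|5| out[5]=49 → l++
[8,12] |-6|>|5| out[4]=36 → l++
[9,12] |-5|<=|5| out[3]=25 → r--
[9,11] |-5|>|-3| out[2]=25 → l++
[10,11] |-4|>|-3| out[1]=16 → l++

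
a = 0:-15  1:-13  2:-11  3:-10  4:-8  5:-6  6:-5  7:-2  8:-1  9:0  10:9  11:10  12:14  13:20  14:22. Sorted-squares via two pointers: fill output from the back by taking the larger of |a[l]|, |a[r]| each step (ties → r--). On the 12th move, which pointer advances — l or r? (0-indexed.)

l=0 r=14: |-15|<=|22| out[14]=484, r--
l=0 r=13: |-15|<=|20| out[13]=400, r--
l=0 r=12: |-15|>|14| out[12]=225, l++
l=1 r=12: |-13|<=|14| out[11]=196, r--
l=1 r=11: |-13|>|10| out[10]=169, l++
l=2 r=11: |-11|>|10| out[9]=121, l++
l=3 r=11: |-10|<=|10| out[8]=100, r--
l=3 r=10: |-10|>|9| out[7]=100, l++
l=4 r=10: |-8|<=|9| out[6]=81, r--
l=4 r=9: |-8|>|0| out[5]=64, l++
l=5 r=9: |-6|>|0| out[4]=36, l++
l=6 r=9: |-5|>|0| out[3]=25, l++

l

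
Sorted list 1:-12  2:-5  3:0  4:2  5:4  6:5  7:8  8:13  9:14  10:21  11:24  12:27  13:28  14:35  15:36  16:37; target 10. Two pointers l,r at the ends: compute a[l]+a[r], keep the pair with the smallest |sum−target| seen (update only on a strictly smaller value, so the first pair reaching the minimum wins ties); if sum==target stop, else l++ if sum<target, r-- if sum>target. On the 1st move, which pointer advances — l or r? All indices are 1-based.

r

[1,16] -12+37=25 d=15 * → r--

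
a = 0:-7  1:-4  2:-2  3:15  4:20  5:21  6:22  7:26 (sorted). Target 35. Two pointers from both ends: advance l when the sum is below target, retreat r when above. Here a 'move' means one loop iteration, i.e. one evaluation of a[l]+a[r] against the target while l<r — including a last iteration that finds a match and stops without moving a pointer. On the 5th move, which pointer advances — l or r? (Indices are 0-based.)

l=0 r=7: -7+26=19 <35, l++
l=1 r=7: -4+26=22 <35, l++
l=2 r=7: -2+26=24 <35, l++
l=3 r=7: 15+26=41 >35, r--
l=3 r=6: 15+22=37 >35, r--

r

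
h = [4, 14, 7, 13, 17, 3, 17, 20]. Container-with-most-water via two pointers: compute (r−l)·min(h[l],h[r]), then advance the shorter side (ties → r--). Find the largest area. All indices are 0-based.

[0,7] min(4,20)*7=28 best=28 * → l++
[1,7] min(14,20)*6=84 best=84 * → l++
[2,7] min(7,20)*5=35 best=84 → l++
[3,7] min(13,20)*4=52 best=84 → l++
[4,7] min(17,20)*3=51 best=84 → l++
[5,7] min(3,20)*2=6 best=84 → l++
[6,7] min(17,20)*1=17 best=84 → l++

max area = 84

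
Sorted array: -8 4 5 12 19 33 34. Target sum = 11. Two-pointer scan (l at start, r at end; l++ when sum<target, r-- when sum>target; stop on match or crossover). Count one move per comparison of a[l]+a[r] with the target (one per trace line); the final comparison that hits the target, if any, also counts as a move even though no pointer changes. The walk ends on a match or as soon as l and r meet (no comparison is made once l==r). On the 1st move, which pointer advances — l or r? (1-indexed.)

r

l=1 r=7: -8+34=26 >11, r--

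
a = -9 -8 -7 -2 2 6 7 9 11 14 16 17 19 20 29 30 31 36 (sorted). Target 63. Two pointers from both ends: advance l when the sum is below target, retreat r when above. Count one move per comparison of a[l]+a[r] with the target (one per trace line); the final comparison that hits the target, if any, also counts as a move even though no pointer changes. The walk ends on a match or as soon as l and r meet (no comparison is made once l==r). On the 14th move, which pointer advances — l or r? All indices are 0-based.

[0,17] -9+36=27 <63 → l++
[1,17] -8+36=28 <63 → l++
[2,17] -7+36=29 <63 → l++
[3,17] -2+36=34 <63 → l++
[4,17] 2+36=38 <63 → l++
[5,17] 6+36=42 <63 → l++
[6,17] 7+36=43 <63 → l++
[7,17] 9+36=45 <63 → l++
[8,17] 11+36=47 <63 → l++
[9,17] 14+36=50 <63 → l++
[10,17] 16+36=52 <63 → l++
[11,17] 17+36=53 <63 → l++
[12,17] 19+36=55 <63 → l++
[13,17] 20+36=56 <63 → l++

l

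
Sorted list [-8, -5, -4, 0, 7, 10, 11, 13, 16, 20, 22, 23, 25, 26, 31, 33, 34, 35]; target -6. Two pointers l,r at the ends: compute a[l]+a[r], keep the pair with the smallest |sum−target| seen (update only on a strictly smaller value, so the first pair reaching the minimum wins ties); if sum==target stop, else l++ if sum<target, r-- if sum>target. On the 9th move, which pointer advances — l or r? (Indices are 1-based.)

r

l=1 r=18: -8+35=27 d=33 *, r--
l=1 r=17: -8+34=26 d=32 *, r--
l=1 r=16: -8+33=25 d=31 *, r--
l=1 r=15: -8+31=23 d=29 *, r--
l=1 r=14: -8+26=18 d=24 *, r--
l=1 r=13: -8+25=17 d=23 *, r--
l=1 r=12: -8+23=15 d=21 *, r--
l=1 r=11: -8+22=14 d=20 *, r--
l=1 r=10: -8+20=12 d=18 *, r--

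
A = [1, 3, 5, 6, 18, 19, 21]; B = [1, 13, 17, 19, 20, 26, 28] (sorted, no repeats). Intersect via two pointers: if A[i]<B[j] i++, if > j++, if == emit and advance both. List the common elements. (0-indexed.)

intersection = [1, 19]

[i=0,j=0] 1==1 emit → i++,j++
[i=1,j=1] 3<13 → i++
[i=2,j=1] 5<13 → i++
[i=3,j=1] 6<13 → i++
[i=4,j=1] 18>13 → j++
[i=4,j=2] 18>17 → j++
[i=4,j=3] 18<19 → i++
[i=5,j=3] 19==19 emit → i++,j++
[i=6,j=4] 21>20 → j++
[i=6,j=5] 21<26 → i++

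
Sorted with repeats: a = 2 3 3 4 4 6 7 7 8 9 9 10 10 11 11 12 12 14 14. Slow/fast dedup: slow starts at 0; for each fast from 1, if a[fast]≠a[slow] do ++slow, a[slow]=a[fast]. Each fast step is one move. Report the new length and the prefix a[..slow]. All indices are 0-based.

length 11; prefix = [2, 3, 4, 6, 7, 8, 9, 10, 11, 12, 14]

(s=0,f=1) a[fast]=3≠a[slow]=2 write a[1]=3 → slow++,fast++
(s=1,f=2) a[fast]=3=a[slow] dup → fast++
(s=1,f=3) a[fast]=4≠a[slow]=3 write a[2]=4 → slow++,fast++
(s=2,f=4) a[fast]=4=a[slow] dup → fast++
(s=2,f=5) a[fast]=6≠a[slow]=4 write a[3]=6 → slow++,fast++
(s=3,f=6) a[fast]=7≠a[slow]=6 write a[4]=7 → slow++,fast++
(s=4,f=7) a[fast]=7=a[slow] dup → fast++
(s=4,f=8) a[fast]=8≠a[slow]=7 write a[5]=8 → slow++,fast++
(s=5,f=9) a[fast]=9≠a[slow]=8 write a[6]=9 → slow++,fast++
(s=6,f=10) a[fast]=9=a[slow] dup → fast++
(s=6,f=11) a[fast]=10≠a[slow]=9 write a[7]=10 → slow++,fast++
(s=7,f=12) a[fast]=10=a[slow] dup → fast++
(s=7,f=13) a[fast]=11≠a[slow]=10 write a[8]=11 → slow++,fast++
(s=8,f=14) a[fast]=11=a[slow] dup → fast++
(s=8,f=15) a[fast]=12≠a[slow]=11 write a[9]=12 → slow++,fast++
(s=9,f=16) a[fast]=12=a[slow] dup → fast++
(s=9,f=17) a[fast]=14≠a[slow]=12 write a[10]=14 → slow++,fast++
(s=10,f=18) a[fast]=14=a[slow] dup → fast++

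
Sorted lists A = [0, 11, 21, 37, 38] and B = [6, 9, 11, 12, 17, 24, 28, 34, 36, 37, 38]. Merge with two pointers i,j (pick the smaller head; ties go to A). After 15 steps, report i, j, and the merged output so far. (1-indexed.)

i=1 j=1: A[i]=0<=B[j]=6 take 0, i++
i=2 j=1: A[i]=11>B[j]=6 take 6, j++
i=2 j=2: A[i]=11>B[j]=9 take 9, j++
i=2 j=3: A[i]=11<=B[j]=11 take 11, i++
i=3 j=3: A[i]=21>B[j]=11 take 11, j++
i=3 j=4: A[i]=21>B[j]=12 take 12, j++
i=3 j=5: A[i]=21>B[j]=17 take 17, j++
i=3 j=6: A[i]=21<=B[j]=24 take 21, i++
i=4 j=6: A[i]=37>B[j]=24 take 24, j++
i=4 j=7: A[i]=37>B[j]=28 take 28, j++
i=4 j=8: A[i]=37>B[j]=34 take 34, j++
i=4 j=9: A[i]=37>B[j]=36 take 36, j++
i=4 j=10: A[i]=37<=B[j]=37 take 37, i++
i=5 j=10: A[i]=38>B[j]=37 take 37, j++
i=5 j=11: A[i]=38<=B[j]=38 take 38, i++

i=6, j=11, merged so far=[0, 6, 9, 11, 11, 12, 17, 21, 24, 28, 34, 36, 37, 37, 38]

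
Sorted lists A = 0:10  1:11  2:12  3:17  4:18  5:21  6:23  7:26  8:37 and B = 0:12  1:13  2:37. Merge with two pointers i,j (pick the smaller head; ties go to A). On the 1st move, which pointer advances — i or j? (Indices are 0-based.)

i=0 j=0: A[i]=10<=B[j]=12 take 10, i++

i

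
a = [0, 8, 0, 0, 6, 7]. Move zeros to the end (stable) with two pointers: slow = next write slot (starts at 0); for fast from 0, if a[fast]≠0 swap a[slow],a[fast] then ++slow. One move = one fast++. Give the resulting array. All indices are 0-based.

[8, 6, 7, 0, 0, 0]

(s=0,f=0) a[fast]=0 → fast++
(s=0,f=1) a[fast]=8≠0 swap→a[0]=8 → slow++,fast++
(s=1,f=2) a[fast]=0 → fast++
(s=1,f=3) a[fast]=0 → fast++
(s=1,f=4) a[fast]=6≠0 swap→a[1]=6 → slow++,fast++
(s=2,f=5) a[fast]=7≠0 swap→a[2]=7 → slow++,fast++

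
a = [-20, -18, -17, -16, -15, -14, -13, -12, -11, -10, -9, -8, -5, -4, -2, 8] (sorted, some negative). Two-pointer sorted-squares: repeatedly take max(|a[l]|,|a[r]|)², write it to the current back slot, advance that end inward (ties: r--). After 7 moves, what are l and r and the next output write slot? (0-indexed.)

l=7, r=15, next write slot=8

l=0 r=15: |-20|>|8| out[15]=400, l++
l=1 r=15: |-18|>|8| out[14]=324, l++
l=2 r=15: |-17|>|8| out[13]=289, l++
l=3 r=15: |-16|>|8| out[12]=256, l++
l=4 r=15: |-15|>|8| out[11]=225, l++
l=5 r=15: |-14|>|8| out[10]=196, l++
l=6 r=15: |-13|>|8| out[9]=169, l++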